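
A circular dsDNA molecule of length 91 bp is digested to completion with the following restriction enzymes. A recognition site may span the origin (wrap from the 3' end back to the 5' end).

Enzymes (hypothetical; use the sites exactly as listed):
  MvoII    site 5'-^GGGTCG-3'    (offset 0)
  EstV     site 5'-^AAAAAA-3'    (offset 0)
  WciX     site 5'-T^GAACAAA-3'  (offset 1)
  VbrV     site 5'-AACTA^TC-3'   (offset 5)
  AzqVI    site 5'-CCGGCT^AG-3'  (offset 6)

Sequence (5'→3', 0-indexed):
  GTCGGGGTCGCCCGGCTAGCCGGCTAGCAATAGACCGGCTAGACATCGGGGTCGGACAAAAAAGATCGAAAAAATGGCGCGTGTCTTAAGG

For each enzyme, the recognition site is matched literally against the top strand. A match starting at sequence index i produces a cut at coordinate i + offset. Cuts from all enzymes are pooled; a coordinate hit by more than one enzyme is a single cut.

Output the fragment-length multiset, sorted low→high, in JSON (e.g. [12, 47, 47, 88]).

Scan for sites:
  MvoII (GGGTCG, off=0): starts [4, 48, 89] → cuts [4, 48, 89]
  EstV (AAAAAA, off=0): starts [57, 68] → cuts [57, 68]
  WciX (TGAACAAA, off=1): no sites
  VbrV (AACTATC, off=5): no sites
  AzqVI (CCGGCTAG, off=6): starts [11, 19, 34] → cuts [17, 25, 40]

Pooled cuts: [4, 17, 25, 40, 48, 57, 68, 89]

Fragment lengths:
  4→17: 13 bp
  17→25: 8 bp
  25→40: 15 bp
  40→48: 8 bp
  48→57: 9 bp
  57→68: 11 bp
  68→89: 21 bp
  89→4 (wrap): 91-89+4 = 6 bp

[6,8,8,9,11,13,15,21]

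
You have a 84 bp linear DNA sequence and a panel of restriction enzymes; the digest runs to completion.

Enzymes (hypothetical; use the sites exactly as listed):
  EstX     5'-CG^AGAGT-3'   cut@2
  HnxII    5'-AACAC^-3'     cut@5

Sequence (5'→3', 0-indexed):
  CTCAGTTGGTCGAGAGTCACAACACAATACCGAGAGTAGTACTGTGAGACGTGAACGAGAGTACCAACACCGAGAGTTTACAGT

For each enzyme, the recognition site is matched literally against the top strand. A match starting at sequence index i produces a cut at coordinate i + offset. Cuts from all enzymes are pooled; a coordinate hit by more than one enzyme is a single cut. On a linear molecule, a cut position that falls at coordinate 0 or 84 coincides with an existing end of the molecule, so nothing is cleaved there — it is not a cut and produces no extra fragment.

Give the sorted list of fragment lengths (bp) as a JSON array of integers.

Site scan:
  EstX (CGAGAGT, off=2): starts [10, 30, 55, 70] → cuts [12, 32, 57, 72]
  HnxII (AACAC, off=5): starts [20, 65] → cuts [25, 70]

Pooled cuts: [12, 25, 32, 57, 70, 72]

Fragment lengths:
  [0,12): 12 bp
  [12,25): 13 bp
  [25,32): 7 bp
  [32,57): 25 bp
  [57,70): 13 bp
  [70,72): 2 bp
  [72,84): 12 bp

[2,7,12,12,13,13,25]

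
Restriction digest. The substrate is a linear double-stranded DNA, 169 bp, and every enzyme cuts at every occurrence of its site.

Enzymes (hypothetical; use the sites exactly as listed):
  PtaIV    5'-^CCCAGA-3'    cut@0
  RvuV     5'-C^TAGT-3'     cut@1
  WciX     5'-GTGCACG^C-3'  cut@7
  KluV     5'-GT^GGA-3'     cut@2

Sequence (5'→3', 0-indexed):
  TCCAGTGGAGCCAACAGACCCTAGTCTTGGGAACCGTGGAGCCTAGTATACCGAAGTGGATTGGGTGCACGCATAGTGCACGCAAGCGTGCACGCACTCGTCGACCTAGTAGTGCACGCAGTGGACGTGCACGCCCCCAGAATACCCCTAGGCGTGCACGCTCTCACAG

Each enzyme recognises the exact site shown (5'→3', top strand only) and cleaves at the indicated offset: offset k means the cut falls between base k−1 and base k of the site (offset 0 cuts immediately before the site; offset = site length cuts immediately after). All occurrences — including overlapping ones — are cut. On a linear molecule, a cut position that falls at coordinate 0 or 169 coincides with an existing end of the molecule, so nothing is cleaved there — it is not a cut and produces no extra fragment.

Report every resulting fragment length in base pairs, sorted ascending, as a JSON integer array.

[2,4,6,6,9,11,11,12,12,12,14,14,15,16,25]

Per-enzyme occurrences:
  PtaIV (CCCAGA, off=0): starts [135] → cuts [135]
  RvuV (CTAGT, off=1): starts [20, 42, 105] → cuts [21, 43, 106]
  WciX (GTGCACGC, off=7): starts [64, 75, 87, 111, 126, 153] → cuts [71, 82, 94, 118, 133, 160]
  KluV (GTGGA, off=2): starts [4, 35, 55, 120] → cuts [6, 37, 57, 122]

Pooled cuts: [6, 21, 37, 43, 57, 71, 82, 94, 106, 118, 122, 133, 135, 160]

Fragment lengths:
  [0,6): 6 bp
  [6,21): 15 bp
  [21,37): 16 bp
  [37,43): 6 bp
  [43,57): 14 bp
  [57,71): 14 bp
  [71,82): 11 bp
  [82,94): 12 bp
  [94,106): 12 bp
  [106,118): 12 bp
  [118,122): 4 bp
  [122,133): 11 bp
  [133,135): 2 bp
  [135,160): 25 bp
  [160,169): 9 bp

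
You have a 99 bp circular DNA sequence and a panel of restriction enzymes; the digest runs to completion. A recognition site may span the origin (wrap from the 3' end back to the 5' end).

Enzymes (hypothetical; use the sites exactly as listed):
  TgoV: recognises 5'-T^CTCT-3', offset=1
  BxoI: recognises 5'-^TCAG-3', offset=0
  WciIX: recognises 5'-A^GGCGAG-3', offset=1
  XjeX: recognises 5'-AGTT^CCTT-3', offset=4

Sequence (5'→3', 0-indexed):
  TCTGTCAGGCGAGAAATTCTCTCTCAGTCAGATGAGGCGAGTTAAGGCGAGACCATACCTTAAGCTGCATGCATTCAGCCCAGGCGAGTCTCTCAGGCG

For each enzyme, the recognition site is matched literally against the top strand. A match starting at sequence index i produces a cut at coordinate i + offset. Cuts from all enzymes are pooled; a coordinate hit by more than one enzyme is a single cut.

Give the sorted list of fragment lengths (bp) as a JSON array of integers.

[2,3,3,3,4,7,8,8,10,11,11,29]

Site scan:
  TgoV (TCTCT, off=1): starts [17, 19, 88] → cuts [18, 20, 89]
  BxoI (TCAG, off=0): starts [4, 23, 27, 74, 92] → cuts [4, 23, 27, 74, 92]
  WciIX (AGGCGAG, off=1): starts [6, 34, 44, 81] → cuts [7, 35, 45, 82]
  XjeX (AGTTCCTT, off=4): no sites

Pooled cuts: [4, 7, 18, 20, 23, 27, 35, 45, 74, 82, 89, 92]

Fragment lengths:
  4→7: 3 bp
  7→18: 11 bp
  18→20: 2 bp
  20→23: 3 bp
  23→27: 4 bp
  27→35: 8 bp
  35→45: 10 bp
  45→74: 29 bp
  74→82: 8 bp
  82→89: 7 bp
  89→92: 3 bp
  92→4 (wrap): 99-92+4 = 11 bp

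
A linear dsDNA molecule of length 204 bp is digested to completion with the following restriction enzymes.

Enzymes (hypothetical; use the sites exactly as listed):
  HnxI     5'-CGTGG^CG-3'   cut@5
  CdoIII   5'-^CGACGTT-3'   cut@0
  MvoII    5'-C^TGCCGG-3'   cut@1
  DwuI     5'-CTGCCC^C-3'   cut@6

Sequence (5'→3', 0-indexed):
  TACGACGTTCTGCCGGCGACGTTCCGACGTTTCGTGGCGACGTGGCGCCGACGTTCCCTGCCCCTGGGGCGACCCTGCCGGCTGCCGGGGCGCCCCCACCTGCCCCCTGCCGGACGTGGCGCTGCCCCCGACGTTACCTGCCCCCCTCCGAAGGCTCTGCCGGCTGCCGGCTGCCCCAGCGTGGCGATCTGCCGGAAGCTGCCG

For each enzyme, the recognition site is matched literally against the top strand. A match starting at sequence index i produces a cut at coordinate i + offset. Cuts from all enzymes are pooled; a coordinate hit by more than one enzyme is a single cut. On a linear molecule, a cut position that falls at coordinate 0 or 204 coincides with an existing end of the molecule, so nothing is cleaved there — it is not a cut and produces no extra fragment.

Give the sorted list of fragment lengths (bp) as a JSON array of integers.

Site scan:
  HnxI (CGTGGCG, off=5): starts [32, 40, 114, 179] → cuts [37, 45, 119, 184]
  CdoIII (CGACGTT, off=0): starts [2, 16, 24, 48, 128] → cuts [2, 16, 24, 48, 128]
  MvoII (CTGCCGG, off=1): starts [9, 74, 81, 106, 156, 163, 188] → cuts [10, 75, 82, 107, 157, 164, 189]
  DwuI (CTGCCCC, off=6): starts [57, 99, 121, 137, 170] → cuts [63, 105, 127, 143, 176]

All cut coordinates (distinct, sorted): [2, 10, 16, 24, 37, 45, 48, 63, 75, 82, 105, 107, 119, 127, 128, 143, 157, 164, 176, 184, 189]

Fragment lengths:
  [0,2): 2 bp
  [2,10): 8 bp
  [10,16): 6 bp
  [16,24): 8 bp
  [24,37): 13 bp
  [37,45): 8 bp
  [45,48): 3 bp
  [48,63): 15 bp
  [63,75): 12 bp
  [75,82): 7 bp
  [82,105): 23 bp
  [105,107): 2 bp
  [107,119): 12 bp
  [119,127): 8 bp
  [127,128): 1 bp
  [128,143): 15 bp
  [143,157): 14 bp
  [157,164): 7 bp
  [164,176): 12 bp
  [176,184): 8 bp
  [184,189): 5 bp
  [189,204): 15 bp

[1,2,2,3,5,6,7,7,8,8,8,8,8,12,12,12,13,14,15,15,15,23]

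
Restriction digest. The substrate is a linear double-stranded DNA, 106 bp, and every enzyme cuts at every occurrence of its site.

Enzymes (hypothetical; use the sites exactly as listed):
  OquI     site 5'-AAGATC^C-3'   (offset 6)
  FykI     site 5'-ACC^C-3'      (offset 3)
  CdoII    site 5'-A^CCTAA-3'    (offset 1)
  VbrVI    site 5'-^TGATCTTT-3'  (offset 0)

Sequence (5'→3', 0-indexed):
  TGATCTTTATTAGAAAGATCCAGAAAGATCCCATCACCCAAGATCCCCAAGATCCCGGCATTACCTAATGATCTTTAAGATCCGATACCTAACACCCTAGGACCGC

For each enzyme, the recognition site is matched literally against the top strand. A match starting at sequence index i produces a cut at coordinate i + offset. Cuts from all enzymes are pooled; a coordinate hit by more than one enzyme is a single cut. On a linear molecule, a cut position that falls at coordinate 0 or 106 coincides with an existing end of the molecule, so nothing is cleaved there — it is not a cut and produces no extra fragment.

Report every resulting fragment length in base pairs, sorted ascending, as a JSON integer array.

Scan for sites:
  OquI AAGATCC/6: at [14, 24, 39, 48, 76] ⇒ [20, 30, 45, 54, 82]
  FykI ACCC/3: at [35, 93] ⇒ [38, 96]
  CdoII ACCTAA/1: at [62, 86] ⇒ [63, 87]
  VbrVI TGATCTTT/0: at [0, 68] ⇒ [68] (position 0 is a terminus of the linear molecule — no cut)

Pooled cuts: [20, 30, 38, 45, 54, 63, 68, 82, 87, 96]

Fragment lengths:
  [0,20): 20 bp
  [20,30): 10 bp
  [30,38): 8 bp
  [38,45): 7 bp
  [45,54): 9 bp
  [54,63): 9 bp
  [63,68): 5 bp
  [68,82): 14 bp
  [82,87): 5 bp
  [87,96): 9 bp
  [96,106): 10 bp

[5,5,7,8,9,9,9,10,10,14,20]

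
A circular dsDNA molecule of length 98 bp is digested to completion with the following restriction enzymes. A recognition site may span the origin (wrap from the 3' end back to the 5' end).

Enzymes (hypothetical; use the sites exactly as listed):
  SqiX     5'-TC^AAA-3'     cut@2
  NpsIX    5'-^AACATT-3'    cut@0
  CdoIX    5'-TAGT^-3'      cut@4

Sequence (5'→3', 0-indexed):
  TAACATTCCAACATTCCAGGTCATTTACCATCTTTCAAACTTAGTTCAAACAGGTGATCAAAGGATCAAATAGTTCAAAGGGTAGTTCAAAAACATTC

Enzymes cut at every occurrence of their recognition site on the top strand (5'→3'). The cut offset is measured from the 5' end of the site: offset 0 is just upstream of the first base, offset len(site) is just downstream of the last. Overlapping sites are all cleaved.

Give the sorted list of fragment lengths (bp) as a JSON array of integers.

Site scan:
  SqiX (TCAAA, off=2): starts [34, 45, 57, 65, 74, 86] → cuts [36, 47, 59, 67, 76, 88]
  NpsIX (AACATT, off=0): starts [1, 9, 91] → cuts [1, 9, 91]
  CdoIX (TAGT, off=4): starts [41, 70, 82] → cuts [45, 74, 86]

Pooled cuts: [1, 9, 36, 45, 47, 59, 67, 74, 76, 86, 88, 91]

Fragments:
  1→9: 8 bp
  9→36: 27 bp
  36→45: 9 bp
  45→47: 2 bp
  47→59: 12 bp
  59→67: 8 bp
  67→74: 7 bp
  74→76: 2 bp
  76→86: 10 bp
  86→88: 2 bp
  88→91: 3 bp
  91→1 (wrap): 98-91+1 = 8 bp

[2,2,2,3,7,8,8,8,9,10,12,27]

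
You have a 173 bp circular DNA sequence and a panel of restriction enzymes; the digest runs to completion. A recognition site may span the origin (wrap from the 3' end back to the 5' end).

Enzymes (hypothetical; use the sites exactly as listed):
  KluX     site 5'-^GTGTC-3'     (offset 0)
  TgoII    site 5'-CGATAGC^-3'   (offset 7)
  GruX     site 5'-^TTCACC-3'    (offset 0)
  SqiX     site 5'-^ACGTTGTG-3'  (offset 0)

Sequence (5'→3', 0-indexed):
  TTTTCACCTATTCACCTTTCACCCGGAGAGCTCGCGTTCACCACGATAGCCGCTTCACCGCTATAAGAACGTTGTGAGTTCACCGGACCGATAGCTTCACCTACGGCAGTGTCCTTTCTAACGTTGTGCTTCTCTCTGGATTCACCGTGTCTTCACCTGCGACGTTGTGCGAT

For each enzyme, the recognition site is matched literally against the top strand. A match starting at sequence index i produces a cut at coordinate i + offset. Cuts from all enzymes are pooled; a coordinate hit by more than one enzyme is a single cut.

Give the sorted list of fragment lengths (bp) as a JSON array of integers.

[3,5,6,7,8,10,10,12,13,14,14,15,17,19,20]

Site scan:
  KluX (GTGTC, off=0): starts [108, 146] → cuts [108, 146]
  TgoII (CGATAGC, off=7): starts [43, 88] → cuts [50, 95]
  GruX (TTCACC, off=0): starts [2, 10, 17, 36, 53, 78, 95, 140, 151] → cuts [2, 10, 17, 36, 53, 78, 95, 140, 151]
  SqiX (ACGTTGTG, off=0): starts [68, 120, 161] → cuts [68, 120, 161]

All cut coordinates (distinct, sorted): [2, 10, 17, 36, 50, 53, 68, 78, 95, 108, 120, 140, 146, 151, 161]

Fragments:
  2→10: 8 bp
  10→17: 7 bp
  17→36: 19 bp
  36→50: 14 bp
  50→53: 3 bp
  53→68: 15 bp
  68→78: 10 bp
  78→95: 17 bp
  95→108: 13 bp
  108→120: 12 bp
  120→140: 20 bp
  140→146: 6 bp
  146→151: 5 bp
  151→161: 10 bp
  161→2 (wrap): 173-161+2 = 14 bp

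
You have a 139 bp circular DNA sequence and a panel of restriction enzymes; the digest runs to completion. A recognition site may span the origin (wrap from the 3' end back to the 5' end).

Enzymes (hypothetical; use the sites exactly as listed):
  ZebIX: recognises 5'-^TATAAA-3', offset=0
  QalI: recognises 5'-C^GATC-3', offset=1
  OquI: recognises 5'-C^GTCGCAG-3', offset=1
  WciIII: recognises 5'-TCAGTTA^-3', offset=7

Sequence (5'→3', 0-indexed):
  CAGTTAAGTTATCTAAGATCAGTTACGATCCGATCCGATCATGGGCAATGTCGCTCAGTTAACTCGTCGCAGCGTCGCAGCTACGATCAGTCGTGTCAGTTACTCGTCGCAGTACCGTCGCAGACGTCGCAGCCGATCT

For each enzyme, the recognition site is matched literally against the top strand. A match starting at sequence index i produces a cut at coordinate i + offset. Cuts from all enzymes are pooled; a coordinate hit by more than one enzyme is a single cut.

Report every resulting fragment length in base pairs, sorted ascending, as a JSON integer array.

[1,3,4,5,5,8,9,9,11,11,11,18,19,25]

Per-enzyme occurrences:
  ZebIX (TATAAA, off=0): no sites
  QalI (CGATC, off=1): starts [25, 30, 35, 83, 133] → cuts [26, 31, 36, 84, 134]
  OquI (CGTCGCAG, off=1): starts [64, 72, 104, 115, 124] → cuts [65, 73, 105, 116, 125]
  WciIII (TCAGTTA, off=7): starts [18, 54, 95, 138] → cuts [6, 25, 61, 102]

All cut coordinates (distinct, sorted): [6, 25, 26, 31, 36, 61, 65, 73, 84, 102, 105, 116, 125, 134]

Fragment lengths:
  6→25: 19 bp
  25→26: 1 bp
  26→31: 5 bp
  31→36: 5 bp
  36→61: 25 bp
  61→65: 4 bp
  65→73: 8 bp
  73→84: 11 bp
  84→102: 18 bp
  102→105: 3 bp
  105→116: 11 bp
  116→125: 9 bp
  125→134: 9 bp
  134→6 (wrap): 139-134+6 = 11 bp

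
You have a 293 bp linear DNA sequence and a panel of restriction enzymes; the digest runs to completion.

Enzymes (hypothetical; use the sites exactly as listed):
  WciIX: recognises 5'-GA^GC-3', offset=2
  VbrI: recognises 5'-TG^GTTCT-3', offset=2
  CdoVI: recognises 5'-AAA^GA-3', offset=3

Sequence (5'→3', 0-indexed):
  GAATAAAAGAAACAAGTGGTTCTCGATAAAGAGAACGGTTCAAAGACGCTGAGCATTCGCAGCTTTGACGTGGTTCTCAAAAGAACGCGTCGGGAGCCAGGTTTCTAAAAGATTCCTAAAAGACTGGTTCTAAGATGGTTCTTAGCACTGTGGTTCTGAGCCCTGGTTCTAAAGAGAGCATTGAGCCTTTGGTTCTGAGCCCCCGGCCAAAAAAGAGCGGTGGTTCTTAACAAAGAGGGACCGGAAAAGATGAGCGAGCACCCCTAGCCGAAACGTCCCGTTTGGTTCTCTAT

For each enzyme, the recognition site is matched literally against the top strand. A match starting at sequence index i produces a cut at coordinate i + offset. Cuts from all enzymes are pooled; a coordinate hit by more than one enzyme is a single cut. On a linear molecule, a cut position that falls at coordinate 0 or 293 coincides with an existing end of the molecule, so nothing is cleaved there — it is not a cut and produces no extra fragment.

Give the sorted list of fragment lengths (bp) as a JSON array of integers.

[2,4,4,5,5,6,6,7,7,7,7,8,8,8,9,10,10,11,11,12,12,13,14,14,15,15,16,20,27]

Per-enzyme occurrences:
  WciIX (GAGC, off=2): starts [50, 93, 157, 175, 182, 196, 214, 251, 255] → cuts [52, 95, 159, 177, 184, 198, 216, 253, 257]
  VbrI (TGGTTCT, off=2): starts [16, 70, 124, 135, 150, 163, 189, 220, 282] → cuts [18, 72, 126, 137, 152, 165, 191, 222, 284]
  CdoVI (AAAGA, off=3): starts [5, 27, 41, 79, 107, 118, 170, 211, 231, 245] → cuts [8, 30, 44, 82, 110, 121, 173, 214, 234, 248]

All cut coordinates (distinct, sorted): [8, 18, 30, 44, 52, 72, 82, 95, 110, 121, 126, 137, 152, 159, 165, 173, 177, 184, 191, 198, 214, 216, 222, 234, 248, 253, 257, 284]

Fragments:
  [0,8): 8 bp
  [8,18): 10 bp
  [18,30): 12 bp
  [30,44): 14 bp
  [44,52): 8 bp
  [52,72): 20 bp
  [72,82): 10 bp
  [82,95): 13 bp
  [95,110): 15 bp
  [110,121): 11 bp
  [121,126): 5 bp
  [126,137): 11 bp
  [137,152): 15 bp
  [152,159): 7 bp
  [159,165): 6 bp
  [165,173): 8 bp
  [173,177): 4 bp
  [177,184): 7 bp
  [184,191): 7 bp
  [191,198): 7 bp
  [198,214): 16 bp
  [214,216): 2 bp
  [216,222): 6 bp
  [222,234): 12 bp
  [234,248): 14 bp
  [248,253): 5 bp
  [253,257): 4 bp
  [257,284): 27 bp
  [284,293): 9 bp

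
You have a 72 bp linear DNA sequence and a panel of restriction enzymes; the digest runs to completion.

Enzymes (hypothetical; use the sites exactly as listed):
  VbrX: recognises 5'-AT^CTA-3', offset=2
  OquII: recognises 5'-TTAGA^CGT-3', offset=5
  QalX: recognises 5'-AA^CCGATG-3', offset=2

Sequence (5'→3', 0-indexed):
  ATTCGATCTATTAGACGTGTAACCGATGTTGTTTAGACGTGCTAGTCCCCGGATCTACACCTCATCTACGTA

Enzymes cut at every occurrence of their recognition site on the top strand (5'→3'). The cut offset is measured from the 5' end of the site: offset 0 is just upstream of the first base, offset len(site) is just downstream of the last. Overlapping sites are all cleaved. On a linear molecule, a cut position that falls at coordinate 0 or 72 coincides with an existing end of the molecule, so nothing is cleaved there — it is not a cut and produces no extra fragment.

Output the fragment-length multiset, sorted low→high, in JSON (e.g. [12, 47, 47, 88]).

[7,7,7,8,11,15,17]

Per-enzyme occurrences:
  VbrX (ATCTA, off=2): starts [5, 52, 63] → cuts [7, 54, 65]
  OquII (TTAGACGT, off=5): starts [10, 32] → cuts [15, 37]
  QalX (AACCGATG, off=2): starts [20] → cuts [22]

All cut coordinates (distinct, sorted): [7, 15, 22, 37, 54, 65]

Fragment lengths:
  [0,7): 7 bp
  [7,15): 8 bp
  [15,22): 7 bp
  [22,37): 15 bp
  [37,54): 17 bp
  [54,65): 11 bp
  [65,72): 7 bp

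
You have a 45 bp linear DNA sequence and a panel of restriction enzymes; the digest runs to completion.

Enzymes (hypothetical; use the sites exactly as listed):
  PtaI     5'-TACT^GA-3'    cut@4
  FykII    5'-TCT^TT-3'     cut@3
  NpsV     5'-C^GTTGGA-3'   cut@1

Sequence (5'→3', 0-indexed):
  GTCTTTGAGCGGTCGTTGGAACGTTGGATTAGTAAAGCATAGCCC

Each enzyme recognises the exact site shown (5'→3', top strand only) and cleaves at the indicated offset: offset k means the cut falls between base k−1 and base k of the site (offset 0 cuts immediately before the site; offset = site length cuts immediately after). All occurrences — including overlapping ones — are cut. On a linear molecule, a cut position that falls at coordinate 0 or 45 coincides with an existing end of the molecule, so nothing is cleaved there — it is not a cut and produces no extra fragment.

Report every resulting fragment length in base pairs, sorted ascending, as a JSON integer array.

Site scan:
  PtaI (TACTGA, off=4): no sites
  FykII (TCTTT, off=3): starts [1] → cuts [4]
  NpsV (CGTTGGA, off=1): starts [13, 21] → cuts [14, 22]

All cut coordinates (distinct, sorted): [4, 14, 22]

Fragments:
  [0,4): 4 bp
  [4,14): 10 bp
  [14,22): 8 bp
  [22,45): 23 bp

[4,8,10,23]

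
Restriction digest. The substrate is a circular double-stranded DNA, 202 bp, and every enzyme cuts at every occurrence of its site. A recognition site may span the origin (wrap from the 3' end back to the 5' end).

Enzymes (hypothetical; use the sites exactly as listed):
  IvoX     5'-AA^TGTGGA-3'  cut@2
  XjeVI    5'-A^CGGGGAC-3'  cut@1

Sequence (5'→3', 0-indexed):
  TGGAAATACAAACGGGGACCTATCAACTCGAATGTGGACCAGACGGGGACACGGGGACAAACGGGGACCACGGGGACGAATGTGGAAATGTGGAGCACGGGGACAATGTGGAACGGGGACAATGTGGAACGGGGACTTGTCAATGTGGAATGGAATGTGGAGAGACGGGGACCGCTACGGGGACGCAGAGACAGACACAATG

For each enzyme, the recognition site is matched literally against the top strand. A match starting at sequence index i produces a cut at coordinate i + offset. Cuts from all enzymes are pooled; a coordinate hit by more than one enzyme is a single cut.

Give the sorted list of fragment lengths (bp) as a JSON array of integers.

Site scan:
  IvoX AATGTGGA/2: at [30, 78, 86, 104, 120, 141, 153, 198] ⇒ [32, 80, 88, 106, 122, 143, 155, 200]
  XjeVI ACGGGGAC/1: at [11, 42, 50, 60, 69, 96, 112, 128, 164, 176] ⇒ [12, 43, 51, 61, 70, 97, 113, 129, 165, 177]

All cut coordinates (distinct, sorted): [12, 32, 43, 51, 61, 70, 80, 88, 97, 106, 113, 122, 129, 143, 155, 165, 177, 200]

Fragment lengths:
  12→32: 20 bp
  32→43: 11 bp
  43→51: 8 bp
  51→61: 10 bp
  61→70: 9 bp
  70→80: 10 bp
  80→88: 8 bp
  88→97: 9 bp
  97→106: 9 bp
  106→113: 7 bp
  113→122: 9 bp
  122→129: 7 bp
  129→143: 14 bp
  143→155: 12 bp
  155→165: 10 bp
  165→177: 12 bp
  177→200: 23 bp
  200→12 (wrap): 202-200+12 = 14 bp

[7,7,8,8,9,9,9,9,10,10,10,11,12,12,14,14,20,23]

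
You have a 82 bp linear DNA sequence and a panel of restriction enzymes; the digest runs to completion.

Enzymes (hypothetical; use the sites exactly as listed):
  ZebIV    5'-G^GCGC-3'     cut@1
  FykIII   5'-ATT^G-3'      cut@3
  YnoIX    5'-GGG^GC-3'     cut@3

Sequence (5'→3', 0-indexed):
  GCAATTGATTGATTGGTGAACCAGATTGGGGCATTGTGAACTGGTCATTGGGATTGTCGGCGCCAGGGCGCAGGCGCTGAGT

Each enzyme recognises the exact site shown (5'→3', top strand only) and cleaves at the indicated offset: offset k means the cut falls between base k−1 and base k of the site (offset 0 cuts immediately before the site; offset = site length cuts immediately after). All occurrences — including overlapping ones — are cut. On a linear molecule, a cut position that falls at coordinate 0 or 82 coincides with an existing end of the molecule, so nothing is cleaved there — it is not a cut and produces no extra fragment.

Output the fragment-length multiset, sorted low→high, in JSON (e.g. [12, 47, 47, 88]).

[3,4,4,4,5,6,6,6,8,9,13,14]

Site scan:
  ZebIV (GGCGC, off=1): starts [58, 66, 72] → cuts [59, 67, 73]
  FykIII (ATTG, off=3): starts [3, 7, 11, 24, 32, 46, 52] → cuts [6, 10, 14, 27, 35, 49, 55]
  YnoIX (GGGGC, off=3): starts [27] → cuts [30]

All cut coordinates (distinct, sorted): [6, 10, 14, 27, 30, 35, 49, 55, 59, 67, 73]

Fragment lengths:
  [0,6): 6 bp
  [6,10): 4 bp
  [10,14): 4 bp
  [14,27): 13 bp
  [27,30): 3 bp
  [30,35): 5 bp
  [35,49): 14 bp
  [49,55): 6 bp
  [55,59): 4 bp
  [59,67): 8 bp
  [67,73): 6 bp
  [73,82): 9 bp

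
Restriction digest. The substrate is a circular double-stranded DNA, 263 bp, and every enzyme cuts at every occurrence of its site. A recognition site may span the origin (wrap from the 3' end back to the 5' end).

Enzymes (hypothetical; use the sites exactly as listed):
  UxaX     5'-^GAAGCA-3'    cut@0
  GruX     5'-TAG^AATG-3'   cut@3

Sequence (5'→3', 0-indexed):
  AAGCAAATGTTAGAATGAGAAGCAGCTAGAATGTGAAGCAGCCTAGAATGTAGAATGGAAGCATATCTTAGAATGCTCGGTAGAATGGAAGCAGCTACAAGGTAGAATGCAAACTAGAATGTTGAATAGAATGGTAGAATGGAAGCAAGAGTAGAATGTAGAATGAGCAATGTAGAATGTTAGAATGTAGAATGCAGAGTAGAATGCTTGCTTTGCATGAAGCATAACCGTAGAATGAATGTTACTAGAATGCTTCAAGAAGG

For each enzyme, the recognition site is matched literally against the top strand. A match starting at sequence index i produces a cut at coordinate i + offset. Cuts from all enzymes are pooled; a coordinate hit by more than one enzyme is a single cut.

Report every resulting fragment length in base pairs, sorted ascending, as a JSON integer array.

Site scan:
  UxaX GAAGCA/0: at [18, 34, 57, 87, 141, 218, 262] ⇒ [18, 34, 57, 87, 141, 218, 262]
  GruX TAGAATG/3: at [10, 26, 43, 50, 68, 80, 102, 114, 126, 134, 151, 158, 172, 180, 187, 199, 230, 245] ⇒ [13, 29, 46, 53, 71, 83, 105, 117, 129, 137, 154, 161, 175, 183, 190, 202, 233, 248]

Pooled cuts: [13, 18, 29, 34, 46, 53, 57, 71, 83, 87, 105, 117, 129, 137, 141, 154, 161, 175, 183, 190, 202, 218, 233, 248, 262]

Fragment lengths:
  13→18: 5 bp
  18→29: 11 bp
  29→34: 5 bp
  34→46: 12 bp
  46→53: 7 bp
  53→57: 4 bp
  57→71: 14 bp
  71→83: 12 bp
  83→87: 4 bp
  87→105: 18 bp
  105→117: 12 bp
  117→129: 12 bp
  129→137: 8 bp
  137→141: 4 bp
  141→154: 13 bp
  154→161: 7 bp
  161→175: 14 bp
  175→183: 8 bp
  183→190: 7 bp
  190→202: 12 bp
  202→218: 16 bp
  218→233: 15 bp
  233→248: 15 bp
  248→262: 14 bp
  262→13 (wrap): 263-262+13 = 14 bp

[4,4,4,5,5,7,7,7,8,8,11,12,12,12,12,12,13,14,14,14,14,15,15,16,18]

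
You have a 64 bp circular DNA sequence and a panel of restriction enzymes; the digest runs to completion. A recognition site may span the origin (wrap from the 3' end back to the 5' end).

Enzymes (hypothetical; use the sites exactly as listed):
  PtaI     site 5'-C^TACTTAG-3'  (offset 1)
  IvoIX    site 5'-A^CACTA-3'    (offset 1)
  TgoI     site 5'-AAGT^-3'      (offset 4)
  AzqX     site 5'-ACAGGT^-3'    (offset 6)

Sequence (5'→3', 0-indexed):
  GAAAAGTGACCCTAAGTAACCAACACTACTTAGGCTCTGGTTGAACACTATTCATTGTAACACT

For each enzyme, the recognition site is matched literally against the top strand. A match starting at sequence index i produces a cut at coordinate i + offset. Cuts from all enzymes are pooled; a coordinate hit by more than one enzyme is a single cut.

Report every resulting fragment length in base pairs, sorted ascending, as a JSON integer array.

Site scan:
  PtaI (CTACTTAG, off=1): starts [25] → cuts [26]
  IvoIX (ACACTA, off=1): starts [22, 44] → cuts [23, 45]
  TgoI (AAGT, off=4): starts [3, 13] → cuts [7, 17]
  AzqX (ACAGGT, off=6): no sites

All cut coordinates (distinct, sorted): [7, 17, 23, 26, 45]

Fragment lengths:
  7→17: 10 bp
  17→23: 6 bp
  23→26: 3 bp
  26→45: 19 bp
  45→7 (wrap): 64-45+7 = 26 bp

[3,6,10,19,26]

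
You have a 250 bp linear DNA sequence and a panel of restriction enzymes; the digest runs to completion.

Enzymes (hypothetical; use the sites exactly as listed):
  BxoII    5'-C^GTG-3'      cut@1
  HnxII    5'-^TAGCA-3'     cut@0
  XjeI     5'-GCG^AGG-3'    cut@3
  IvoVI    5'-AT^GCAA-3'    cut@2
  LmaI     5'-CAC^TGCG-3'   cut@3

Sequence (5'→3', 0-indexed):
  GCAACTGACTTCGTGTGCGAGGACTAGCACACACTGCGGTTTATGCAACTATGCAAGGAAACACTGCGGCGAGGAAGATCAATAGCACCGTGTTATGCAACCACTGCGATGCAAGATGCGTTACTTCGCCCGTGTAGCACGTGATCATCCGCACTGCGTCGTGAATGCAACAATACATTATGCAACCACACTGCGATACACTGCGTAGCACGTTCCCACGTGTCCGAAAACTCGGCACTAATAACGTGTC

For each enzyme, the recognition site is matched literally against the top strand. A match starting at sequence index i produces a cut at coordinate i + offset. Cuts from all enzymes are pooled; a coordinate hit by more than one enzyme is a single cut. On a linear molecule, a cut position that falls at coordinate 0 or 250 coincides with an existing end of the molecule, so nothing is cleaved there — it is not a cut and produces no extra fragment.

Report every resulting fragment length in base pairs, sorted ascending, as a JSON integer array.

[3,4,5,5,6,6,6,6,7,7,7,7,8,8,10,10,10,10,11,12,12,14,14,15,21,26]

Per-enzyme occurrences:
  BxoII CGTG/1: at [11, 88, 130, 139, 159, 218, 244] ⇒ [12, 89, 131, 140, 160, 219, 245]
  HnxII TAGCA/0: at [24, 82, 134, 205] ⇒ [24, 82, 134, 205]
  XjeI GCGAGG/3: at [16, 68] ⇒ [19, 71]
  IvoVI ATGCAA/2: at [42, 50, 94, 108, 164, 179] ⇒ [44, 52, 96, 110, 166, 181]
  LmaI CACTGCG/3: at [31, 61, 101, 151, 188, 198] ⇒ [34, 64, 104, 154, 191, 201]

All cut coordinates (distinct, sorted): [12, 19, 24, 34, 44, 52, 64, 71, 82, 89, 96, 104, 110, 131, 134, 140, 154, 160, 166, 181, 191, 201, 205, 219, 245]

Fragments:
  [0,12): 12 bp
  [12,19): 7 bp
  [19,24): 5 bp
  [24,34): 10 bp
  [34,44): 10 bp
  [44,52): 8 bp
  [52,64): 12 bp
  [64,71): 7 bp
  [71,82): 11 bp
  [82,89): 7 bp
  [89,96): 7 bp
  [96,104): 8 bp
  [104,110): 6 bp
  [110,131): 21 bp
  [131,134): 3 bp
  [134,140): 6 bp
  [140,154): 14 bp
  [154,160): 6 bp
  [160,166): 6 bp
  [166,181): 15 bp
  [181,191): 10 bp
  [191,201): 10 bp
  [201,205): 4 bp
  [205,219): 14 bp
  [219,245): 26 bp
  [245,250): 5 bp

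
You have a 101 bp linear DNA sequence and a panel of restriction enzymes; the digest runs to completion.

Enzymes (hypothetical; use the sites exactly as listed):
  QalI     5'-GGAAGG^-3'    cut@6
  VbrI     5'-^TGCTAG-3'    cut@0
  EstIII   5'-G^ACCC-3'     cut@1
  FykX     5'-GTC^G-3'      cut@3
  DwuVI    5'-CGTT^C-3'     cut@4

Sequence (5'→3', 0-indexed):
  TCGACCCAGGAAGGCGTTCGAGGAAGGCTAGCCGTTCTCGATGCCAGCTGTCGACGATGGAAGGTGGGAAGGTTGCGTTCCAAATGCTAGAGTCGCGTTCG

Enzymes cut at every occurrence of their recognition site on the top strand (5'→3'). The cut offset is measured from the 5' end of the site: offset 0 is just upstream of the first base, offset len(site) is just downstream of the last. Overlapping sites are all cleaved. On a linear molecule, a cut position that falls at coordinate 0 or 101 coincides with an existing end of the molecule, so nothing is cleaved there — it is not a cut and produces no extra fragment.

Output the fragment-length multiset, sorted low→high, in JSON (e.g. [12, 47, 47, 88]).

Site scan:
  QalI (GGAAGG, off=6): starts [8, 21, 58, 66] → cuts [14, 27, 64, 72]
  VbrI (TGCTAG, off=0): starts [84] → cuts [84]
  EstIII (GACCC, off=1): starts [2] → cuts [3]
  FykX (GTCG, off=3): starts [49, 91] → cuts [52, 94]
  DwuVI (CGTTC, off=4): starts [14, 32, 75, 95] → cuts [18, 36, 79, 99]

All cut coordinates (distinct, sorted): [3, 14, 18, 27, 36, 52, 64, 72, 79, 84, 94, 99]

Fragments:
  [0,3): 3 bp
  [3,14): 11 bp
  [14,18): 4 bp
  [18,27): 9 bp
  [27,36): 9 bp
  [36,52): 16 bp
  [52,64): 12 bp
  [64,72): 8 bp
  [72,79): 7 bp
  [79,84): 5 bp
  [84,94): 10 bp
  [94,99): 5 bp
  [99,101): 2 bp

[2,3,4,5,5,7,8,9,9,10,11,12,16]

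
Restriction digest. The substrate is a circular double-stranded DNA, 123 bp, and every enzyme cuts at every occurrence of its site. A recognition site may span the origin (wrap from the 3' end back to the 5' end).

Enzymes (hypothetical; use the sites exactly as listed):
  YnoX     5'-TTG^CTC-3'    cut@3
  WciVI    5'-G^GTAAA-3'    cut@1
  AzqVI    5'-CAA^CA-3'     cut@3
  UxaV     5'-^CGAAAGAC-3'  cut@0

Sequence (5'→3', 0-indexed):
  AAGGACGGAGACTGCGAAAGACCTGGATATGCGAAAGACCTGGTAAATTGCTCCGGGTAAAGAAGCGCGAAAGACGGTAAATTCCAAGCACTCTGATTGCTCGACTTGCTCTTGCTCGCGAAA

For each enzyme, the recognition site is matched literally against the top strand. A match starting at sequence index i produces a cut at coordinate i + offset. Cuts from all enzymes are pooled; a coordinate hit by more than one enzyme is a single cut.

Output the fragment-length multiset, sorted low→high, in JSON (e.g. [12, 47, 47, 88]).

Site scan:
  YnoX TTGCTC/3: at [47, 96, 105, 111] ⇒ [50, 99, 108, 114]
  WciVI GGTAAA/1: at [41, 55, 75] ⇒ [42, 56, 76]
  AzqVI (CAACA, off=3): no sites
  UxaV CGAAAGAC/0: at [14, 31, 67] ⇒ [14, 31, 67]

All cut coordinates (distinct, sorted): [14, 31, 42, 50, 56, 67, 76, 99, 108, 114]

Fragment lengths:
  14→31: 17 bp
  31→42: 11 bp
  42→50: 8 bp
  50→56: 6 bp
  56→67: 11 bp
  67→76: 9 bp
  76→99: 23 bp
  99→108: 9 bp
  108→114: 6 bp
  114→14 (wrap): 123-114+14 = 23 bp

[6,6,8,9,9,11,11,17,23,23]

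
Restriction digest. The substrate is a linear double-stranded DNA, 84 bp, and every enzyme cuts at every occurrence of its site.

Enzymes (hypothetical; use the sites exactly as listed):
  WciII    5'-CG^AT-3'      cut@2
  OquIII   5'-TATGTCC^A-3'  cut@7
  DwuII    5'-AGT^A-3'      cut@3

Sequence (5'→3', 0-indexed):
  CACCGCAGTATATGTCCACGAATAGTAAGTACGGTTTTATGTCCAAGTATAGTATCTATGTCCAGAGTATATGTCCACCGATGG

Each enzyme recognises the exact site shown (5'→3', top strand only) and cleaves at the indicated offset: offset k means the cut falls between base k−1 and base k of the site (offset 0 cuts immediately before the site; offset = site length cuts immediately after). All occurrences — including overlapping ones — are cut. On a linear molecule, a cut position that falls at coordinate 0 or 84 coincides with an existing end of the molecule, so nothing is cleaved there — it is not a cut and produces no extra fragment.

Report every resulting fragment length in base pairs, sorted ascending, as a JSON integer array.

[4,4,4,4,5,5,8,8,9,9,10,14]

Per-enzyme occurrences:
  WciII (CGAT, off=2): starts [78] → cuts [80]
  OquIII (TATGTCCA, off=7): starts [10, 37, 56, 69] → cuts [17, 44, 63, 76]
  DwuII (AGTA, off=3): starts [6, 23, 27, 45, 50, 65] → cuts [9, 26, 30, 48, 53, 68]

All cut coordinates (distinct, sorted): [9, 17, 26, 30, 44, 48, 53, 63, 68, 76, 80]

Fragments:
  [0,9): 9 bp
  [9,17): 8 bp
  [17,26): 9 bp
  [26,30): 4 bp
  [30,44): 14 bp
  [44,48): 4 bp
  [48,53): 5 bp
  [53,63): 10 bp
  [63,68): 5 bp
  [68,76): 8 bp
  [76,80): 4 bp
  [80,84): 4 bp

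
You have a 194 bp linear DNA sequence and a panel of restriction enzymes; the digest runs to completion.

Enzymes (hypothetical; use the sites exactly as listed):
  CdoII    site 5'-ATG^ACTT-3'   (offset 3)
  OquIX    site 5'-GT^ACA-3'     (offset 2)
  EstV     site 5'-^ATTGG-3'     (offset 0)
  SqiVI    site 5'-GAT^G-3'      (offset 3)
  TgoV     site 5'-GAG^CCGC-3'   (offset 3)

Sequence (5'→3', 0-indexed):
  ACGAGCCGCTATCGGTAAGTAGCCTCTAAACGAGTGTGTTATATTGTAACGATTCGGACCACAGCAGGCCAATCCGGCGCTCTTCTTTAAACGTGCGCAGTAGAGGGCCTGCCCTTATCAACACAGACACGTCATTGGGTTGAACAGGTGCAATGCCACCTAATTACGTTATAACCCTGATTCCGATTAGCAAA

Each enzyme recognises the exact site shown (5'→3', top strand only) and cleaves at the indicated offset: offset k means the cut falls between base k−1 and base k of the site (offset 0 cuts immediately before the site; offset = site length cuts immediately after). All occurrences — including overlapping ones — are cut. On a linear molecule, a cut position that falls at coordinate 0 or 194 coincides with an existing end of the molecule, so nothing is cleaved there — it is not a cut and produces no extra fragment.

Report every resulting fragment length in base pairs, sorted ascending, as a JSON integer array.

Per-enzyme occurrences:
  CdoII (ATGACTT, off=3): no sites
  OquIX (GTACA, off=2): no sites
  EstV ATTGG/0: at [133] ⇒ [133]
  SqiVI (GATG, off=3): no sites
  TgoV GAGCCGC/3: at [2] ⇒ [5]

All cut coordinates (distinct, sorted): [5, 133]

Fragments:
  [0,5): 5 bp
  [5,133): 128 bp
  [133,194): 61 bp

[5,61,128]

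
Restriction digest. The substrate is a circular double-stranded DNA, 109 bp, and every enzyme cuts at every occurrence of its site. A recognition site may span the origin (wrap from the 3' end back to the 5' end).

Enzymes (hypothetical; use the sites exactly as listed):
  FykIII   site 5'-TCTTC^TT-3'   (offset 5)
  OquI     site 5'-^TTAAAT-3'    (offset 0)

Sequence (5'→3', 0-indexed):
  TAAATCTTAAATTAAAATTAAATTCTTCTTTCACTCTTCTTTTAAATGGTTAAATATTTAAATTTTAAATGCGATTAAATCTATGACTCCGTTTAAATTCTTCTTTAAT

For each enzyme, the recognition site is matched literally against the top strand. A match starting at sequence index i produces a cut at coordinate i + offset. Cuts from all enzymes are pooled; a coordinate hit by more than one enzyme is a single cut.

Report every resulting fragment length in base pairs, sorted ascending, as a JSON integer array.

[2,5,7,7,8,8,10,11,11,11,11,18]

Per-enzyme occurrences:
  FykIII (TCTTCTT, off=5): starts [23, 34, 98] → cuts [28, 39, 103]
  OquI (TTAAAT, off=0): starts [6, 17, 41, 49, 57, 64, 74, 92, 108] → cuts [6, 17, 41, 49, 57, 64, 74, 92, 108]

All cut coordinates (distinct, sorted): [6, 17, 28, 39, 41, 49, 57, 64, 74, 92, 103, 108]

Fragments:
  6→17: 11 bp
  17→28: 11 bp
  28→39: 11 bp
  39→41: 2 bp
  41→49: 8 bp
  49→57: 8 bp
  57→64: 7 bp
  64→74: 10 bp
  74→92: 18 bp
  92→103: 11 bp
  103→108: 5 bp
  108→6 (wrap): 109-108+6 = 7 bp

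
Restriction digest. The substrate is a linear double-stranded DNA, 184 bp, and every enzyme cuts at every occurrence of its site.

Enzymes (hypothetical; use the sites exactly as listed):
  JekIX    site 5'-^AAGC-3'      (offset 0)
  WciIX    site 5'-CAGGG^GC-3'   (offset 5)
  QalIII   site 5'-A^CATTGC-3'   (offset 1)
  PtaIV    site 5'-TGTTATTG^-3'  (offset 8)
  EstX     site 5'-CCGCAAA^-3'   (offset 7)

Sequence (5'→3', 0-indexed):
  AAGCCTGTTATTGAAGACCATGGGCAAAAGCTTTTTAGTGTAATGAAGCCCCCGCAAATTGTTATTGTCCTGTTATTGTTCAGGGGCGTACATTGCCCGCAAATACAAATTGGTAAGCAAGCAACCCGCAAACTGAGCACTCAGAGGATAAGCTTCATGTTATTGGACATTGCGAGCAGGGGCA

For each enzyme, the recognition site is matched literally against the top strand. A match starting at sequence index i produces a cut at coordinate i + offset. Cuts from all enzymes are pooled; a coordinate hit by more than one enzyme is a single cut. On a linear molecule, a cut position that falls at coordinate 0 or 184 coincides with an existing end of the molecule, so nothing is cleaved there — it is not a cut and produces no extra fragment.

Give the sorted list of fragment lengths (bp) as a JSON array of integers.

Per-enzyme occurrences:
  JekIX (AAGC, off=0): starts [0, 27, 45, 114, 118, 149] → cuts [27, 45, 114, 118, 149] (position 0 is a terminus of the linear molecule — no cut)
  WciIX (CAGGGGC, off=5): starts [80, 176] → cuts [85, 181]
  QalIII (ACATTGC, off=1): starts [89, 166] → cuts [90, 167]
  PtaIV (TGTTATTG, off=8): starts [5, 59, 70, 157] → cuts [13, 67, 78, 165]
  EstX (CCGCAAA, off=7): starts [51, 96, 125] → cuts [58, 103, 132]

Pooled cuts: [13, 27, 45, 58, 67, 78, 85, 90, 103, 114, 118, 132, 149, 165, 167, 181]

Fragment lengths:
  [0,13): 13 bp
  [13,27): 14 bp
  [27,45): 18 bp
  [45,58): 13 bp
  [58,67): 9 bp
  [67,78): 11 bp
  [78,85): 7 bp
  [85,90): 5 bp
  [90,103): 13 bp
  [103,114): 11 bp
  [114,118): 4 bp
  [118,132): 14 bp
  [132,149): 17 bp
  [149,165): 16 bp
  [165,167): 2 bp
  [167,181): 14 bp
  [181,184): 3 bp

[2,3,4,5,7,9,11,11,13,13,13,14,14,14,16,17,18]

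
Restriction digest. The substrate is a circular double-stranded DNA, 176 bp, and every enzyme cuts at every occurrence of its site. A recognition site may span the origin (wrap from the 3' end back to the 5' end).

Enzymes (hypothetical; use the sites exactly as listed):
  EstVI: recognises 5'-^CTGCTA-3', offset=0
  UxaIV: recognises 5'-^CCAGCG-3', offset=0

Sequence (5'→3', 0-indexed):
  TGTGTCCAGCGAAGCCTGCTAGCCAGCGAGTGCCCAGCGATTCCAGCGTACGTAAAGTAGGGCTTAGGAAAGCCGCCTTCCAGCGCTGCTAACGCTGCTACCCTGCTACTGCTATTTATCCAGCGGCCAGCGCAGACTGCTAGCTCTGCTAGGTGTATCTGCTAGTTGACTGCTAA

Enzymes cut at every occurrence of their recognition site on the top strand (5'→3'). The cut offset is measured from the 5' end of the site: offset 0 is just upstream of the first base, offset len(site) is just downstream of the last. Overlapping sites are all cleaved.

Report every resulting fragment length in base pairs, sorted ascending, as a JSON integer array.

[6,6,7,7,8,9,9,9,10,10,11,11,11,12,13,37]

Per-enzyme occurrences:
  EstVI CTGCTA/0: at [15, 85, 94, 102, 108, 136, 145, 158, 169] ⇒ [15, 85, 94, 102, 108, 136, 145, 158, 169]
  UxaIV CCAGCG/0: at [5, 22, 33, 42, 79, 119, 126] ⇒ [5, 22, 33, 42, 79, 119, 126]

All cut coordinates (distinct, sorted): [5, 15, 22, 33, 42, 79, 85, 94, 102, 108, 119, 126, 136, 145, 158, 169]

Fragment lengths:
  5→15: 10 bp
  15→22: 7 bp
  22→33: 11 bp
  33→42: 9 bp
  42→79: 37 bp
  79→85: 6 bp
  85→94: 9 bp
  94→102: 8 bp
  102→108: 6 bp
  108→119: 11 bp
  119→126: 7 bp
  126→136: 10 bp
  136→145: 9 bp
  145→158: 13 bp
  158→169: 11 bp
  169→5 (wrap): 176-169+5 = 12 bp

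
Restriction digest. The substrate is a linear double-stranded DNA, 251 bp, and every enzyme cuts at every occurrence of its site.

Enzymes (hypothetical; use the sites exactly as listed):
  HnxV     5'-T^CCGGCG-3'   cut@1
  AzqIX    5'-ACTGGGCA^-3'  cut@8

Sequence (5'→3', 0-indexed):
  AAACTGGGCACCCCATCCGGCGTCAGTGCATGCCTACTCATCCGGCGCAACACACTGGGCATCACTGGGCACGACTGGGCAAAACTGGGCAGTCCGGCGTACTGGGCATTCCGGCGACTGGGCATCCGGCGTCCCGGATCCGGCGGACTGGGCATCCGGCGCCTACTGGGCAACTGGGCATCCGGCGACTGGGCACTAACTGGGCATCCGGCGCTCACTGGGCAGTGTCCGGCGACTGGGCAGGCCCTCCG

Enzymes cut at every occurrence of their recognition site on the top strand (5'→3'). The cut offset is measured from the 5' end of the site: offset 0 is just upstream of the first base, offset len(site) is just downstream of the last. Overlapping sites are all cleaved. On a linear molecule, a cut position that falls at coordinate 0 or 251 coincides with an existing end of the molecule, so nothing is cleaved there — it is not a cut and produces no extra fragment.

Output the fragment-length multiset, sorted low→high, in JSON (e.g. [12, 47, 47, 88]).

Scan for sites:
  HnxV (TCCGGCG, off=1): starts [15, 40, 92, 109, 124, 138, 154, 180, 206, 227] → cuts [16, 41, 93, 110, 125, 139, 155, 181, 207, 228]
  AzqIX (ACTGGGCA, off=8): starts [2, 53, 63, 73, 83, 100, 116, 146, 164, 172, 187, 198, 216, 234] → cuts [10, 61, 71, 81, 91, 108, 124, 154, 172, 180, 195, 206, 224, 242]

All cut coordinates (distinct, sorted): [10, 16, 41, 61, 71, 81, 91, 93, 108, 110, 124, 125, 139, 154, 155, 172, 180, 181, 195, 206, 207, 224, 228, 242]

Fragment lengths:
  [0,10): 10 bp
  [10,16): 6 bp
  [16,41): 25 bp
  [41,61): 20 bp
  [61,71): 10 bp
  [71,81): 10 bp
  [81,91): 10 bp
  [91,93): 2 bp
  [93,108): 15 bp
  [108,110): 2 bp
  [110,124): 14 bp
  [124,125): 1 bp
  [125,139): 14 bp
  [139,154): 15 bp
  [154,155): 1 bp
  [155,172): 17 bp
  [172,180): 8 bp
  [180,181): 1 bp
  [181,195): 14 bp
  [195,206): 11 bp
  [206,207): 1 bp
  [207,224): 17 bp
  [224,228): 4 bp
  [228,242): 14 bp
  [242,251): 9 bp

[1,1,1,1,2,2,4,6,8,9,10,10,10,10,11,14,14,14,14,15,15,17,17,20,25]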